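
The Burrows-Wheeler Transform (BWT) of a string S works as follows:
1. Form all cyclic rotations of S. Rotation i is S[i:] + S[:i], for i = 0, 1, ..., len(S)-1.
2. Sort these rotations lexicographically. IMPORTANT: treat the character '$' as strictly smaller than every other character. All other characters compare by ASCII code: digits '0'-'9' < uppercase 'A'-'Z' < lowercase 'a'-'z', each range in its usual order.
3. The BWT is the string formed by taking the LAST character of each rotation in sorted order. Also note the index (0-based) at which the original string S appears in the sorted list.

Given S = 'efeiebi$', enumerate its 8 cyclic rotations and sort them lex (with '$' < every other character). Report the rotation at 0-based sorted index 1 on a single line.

All 8 rotations (rotation i = S[i:]+S[:i]):
  rot[0] = efeiebi$
  rot[1] = feiebi$e
  rot[2] = eiebi$ef
  rot[3] = iebi$efe
  rot[4] = ebi$efei
  rot[5] = bi$efeie
  rot[6] = i$efeieb
  rot[7] = $efeiebi
Sorted (with $ < everything):
  sorted[0] = $efeiebi
  sorted[1] = bi$efeie
  sorted[2] = ebi$efei
  sorted[3] = efeiebi$
  sorted[4] = eiebi$ef
  sorted[5] = feiebi$e
  sorted[6] = i$efeieb
  sorted[7] = iebi$efe
sorted[1] = bi$efeie

Answer: bi$efeie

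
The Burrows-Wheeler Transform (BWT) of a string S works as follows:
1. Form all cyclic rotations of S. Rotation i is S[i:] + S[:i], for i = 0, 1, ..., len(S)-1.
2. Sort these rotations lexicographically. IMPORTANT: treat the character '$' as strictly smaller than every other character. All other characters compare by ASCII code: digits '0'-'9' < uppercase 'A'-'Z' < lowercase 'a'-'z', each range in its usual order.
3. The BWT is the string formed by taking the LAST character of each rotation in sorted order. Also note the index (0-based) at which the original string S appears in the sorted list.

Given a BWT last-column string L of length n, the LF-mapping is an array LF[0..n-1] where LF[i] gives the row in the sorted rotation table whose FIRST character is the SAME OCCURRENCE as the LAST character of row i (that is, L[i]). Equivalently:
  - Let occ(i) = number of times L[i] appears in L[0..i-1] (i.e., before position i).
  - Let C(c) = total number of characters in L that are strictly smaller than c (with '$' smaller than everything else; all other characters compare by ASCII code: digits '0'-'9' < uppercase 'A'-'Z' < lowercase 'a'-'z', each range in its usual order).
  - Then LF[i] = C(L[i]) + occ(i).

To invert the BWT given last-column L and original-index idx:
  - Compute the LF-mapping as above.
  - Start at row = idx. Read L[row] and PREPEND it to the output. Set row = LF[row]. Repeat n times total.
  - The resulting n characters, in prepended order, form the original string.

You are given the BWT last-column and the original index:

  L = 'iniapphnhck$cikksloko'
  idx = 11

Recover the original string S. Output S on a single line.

LF mapping: 6 14 7 1 18 19 4 15 5 2 9 0 3 8 10 11 20 13 16 12 17
Walk LF starting at row 11, prepending L[row]:
  step 1: row=11, L[11]='$', prepend. Next row=LF[11]=0
  step 2: row=0, L[0]='i', prepend. Next row=LF[0]=6
  step 3: row=6, L[6]='h', prepend. Next row=LF[6]=4
  step 4: row=4, L[4]='p', prepend. Next row=LF[4]=18
  step 5: row=18, L[18]='o', prepend. Next row=LF[18]=16
  step 6: row=16, L[16]='s', prepend. Next row=LF[16]=20
  step 7: row=20, L[20]='o', prepend. Next row=LF[20]=17
  step 8: row=17, L[17]='l', prepend. Next row=LF[17]=13
  step 9: row=13, L[13]='i', prepend. Next row=LF[13]=8
  step 10: row=8, L[8]='h', prepend. Next row=LF[8]=5
  step 11: row=5, L[5]='p', prepend. Next row=LF[5]=19
  step 12: row=19, L[19]='k', prepend. Next row=LF[19]=12
  step 13: row=12, L[12]='c', prepend. Next row=LF[12]=3
  step 14: row=3, L[3]='a', prepend. Next row=LF[3]=1
  step 15: row=1, L[1]='n', prepend. Next row=LF[1]=14
  step 16: row=14, L[14]='k', prepend. Next row=LF[14]=10
  step 17: row=10, L[10]='k', prepend. Next row=LF[10]=9
  step 18: row=9, L[9]='c', prepend. Next row=LF[9]=2
  step 19: row=2, L[2]='i', prepend. Next row=LF[2]=7
  step 20: row=7, L[7]='n', prepend. Next row=LF[7]=15
  step 21: row=15, L[15]='k', prepend. Next row=LF[15]=11
Reversed output: knickknackphilosophi$

Answer: knickknackphilosophi$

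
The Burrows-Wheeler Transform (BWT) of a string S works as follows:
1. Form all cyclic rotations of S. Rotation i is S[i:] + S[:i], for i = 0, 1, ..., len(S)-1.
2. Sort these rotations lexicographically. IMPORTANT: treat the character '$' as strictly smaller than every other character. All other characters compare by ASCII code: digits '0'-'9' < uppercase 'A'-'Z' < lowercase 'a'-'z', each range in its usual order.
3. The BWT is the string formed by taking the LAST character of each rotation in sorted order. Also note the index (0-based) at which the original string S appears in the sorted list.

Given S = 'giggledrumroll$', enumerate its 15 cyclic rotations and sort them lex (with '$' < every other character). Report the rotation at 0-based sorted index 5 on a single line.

All 15 rotations (rotation i = S[i:]+S[:i]):
  rot[0] = giggledrumroll$
  rot[1] = iggledrumroll$g
  rot[2] = ggledrumroll$gi
  rot[3] = gledrumroll$gig
  rot[4] = ledrumroll$gigg
  rot[5] = edrumroll$giggl
  rot[6] = drumroll$giggle
  rot[7] = rumroll$giggled
  rot[8] = umroll$giggledr
  rot[9] = mroll$giggledru
  rot[10] = roll$giggledrum
  rot[11] = oll$giggledrumr
  rot[12] = ll$giggledrumro
  rot[13] = l$giggledrumrol
  rot[14] = $giggledrumroll
Sorted (with $ < everything):
  sorted[0] = $giggledrumroll
  sorted[1] = drumroll$giggle
  sorted[2] = edrumroll$giggl
  sorted[3] = ggledrumroll$gi
  sorted[4] = giggledrumroll$
  sorted[5] = gledrumroll$gig
  sorted[6] = iggledrumroll$g
  sorted[7] = l$giggledrumrol
  sorted[8] = ledrumroll$gigg
  sorted[9] = ll$giggledrumro
  sorted[10] = mroll$giggledru
  sorted[11] = oll$giggledrumr
  sorted[12] = roll$giggledrum
  sorted[13] = rumroll$giggled
  sorted[14] = umroll$giggledr
sorted[5] = gledrumroll$gig

Answer: gledrumroll$gig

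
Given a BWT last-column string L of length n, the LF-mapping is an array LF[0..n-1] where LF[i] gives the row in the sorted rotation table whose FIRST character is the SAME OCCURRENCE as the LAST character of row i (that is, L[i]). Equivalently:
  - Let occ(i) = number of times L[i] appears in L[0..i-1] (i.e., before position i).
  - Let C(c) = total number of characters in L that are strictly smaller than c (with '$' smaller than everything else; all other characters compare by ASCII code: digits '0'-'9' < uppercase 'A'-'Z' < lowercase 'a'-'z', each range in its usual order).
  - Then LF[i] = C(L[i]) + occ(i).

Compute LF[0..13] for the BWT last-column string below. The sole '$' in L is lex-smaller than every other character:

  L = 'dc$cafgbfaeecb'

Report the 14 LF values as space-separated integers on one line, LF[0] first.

Answer: 8 5 0 6 1 11 13 3 12 2 9 10 7 4

Derivation:
Char counts: '$':1, 'a':2, 'b':2, 'c':3, 'd':1, 'e':2, 'f':2, 'g':1
C (first-col start): C('$')=0, C('a')=1, C('b')=3, C('c')=5, C('d')=8, C('e')=9, C('f')=11, C('g')=13
L[0]='d': occ=0, LF[0]=C('d')+0=8+0=8
L[1]='c': occ=0, LF[1]=C('c')+0=5+0=5
L[2]='$': occ=0, LF[2]=C('$')+0=0+0=0
L[3]='c': occ=1, LF[3]=C('c')+1=5+1=6
L[4]='a': occ=0, LF[4]=C('a')+0=1+0=1
L[5]='f': occ=0, LF[5]=C('f')+0=11+0=11
L[6]='g': occ=0, LF[6]=C('g')+0=13+0=13
L[7]='b': occ=0, LF[7]=C('b')+0=3+0=3
L[8]='f': occ=1, LF[8]=C('f')+1=11+1=12
L[9]='a': occ=1, LF[9]=C('a')+1=1+1=2
L[10]='e': occ=0, LF[10]=C('e')+0=9+0=9
L[11]='e': occ=1, LF[11]=C('e')+1=9+1=10
L[12]='c': occ=2, LF[12]=C('c')+2=5+2=7
L[13]='b': occ=1, LF[13]=C('b')+1=3+1=4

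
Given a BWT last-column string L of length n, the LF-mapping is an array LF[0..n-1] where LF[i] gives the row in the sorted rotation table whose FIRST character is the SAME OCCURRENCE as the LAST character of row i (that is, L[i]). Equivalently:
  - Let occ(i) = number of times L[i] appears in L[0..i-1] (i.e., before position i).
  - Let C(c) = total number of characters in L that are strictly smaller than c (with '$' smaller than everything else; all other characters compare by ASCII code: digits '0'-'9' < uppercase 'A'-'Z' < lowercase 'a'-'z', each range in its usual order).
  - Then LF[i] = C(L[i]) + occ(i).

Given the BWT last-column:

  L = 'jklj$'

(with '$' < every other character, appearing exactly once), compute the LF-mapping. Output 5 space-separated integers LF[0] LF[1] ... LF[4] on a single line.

Char counts: '$':1, 'j':2, 'k':1, 'l':1
C (first-col start): C('$')=0, C('j')=1, C('k')=3, C('l')=4
L[0]='j': occ=0, LF[0]=C('j')+0=1+0=1
L[1]='k': occ=0, LF[1]=C('k')+0=3+0=3
L[2]='l': occ=0, LF[2]=C('l')+0=4+0=4
L[3]='j': occ=1, LF[3]=C('j')+1=1+1=2
L[4]='$': occ=0, LF[4]=C('$')+0=0+0=0

Answer: 1 3 4 2 0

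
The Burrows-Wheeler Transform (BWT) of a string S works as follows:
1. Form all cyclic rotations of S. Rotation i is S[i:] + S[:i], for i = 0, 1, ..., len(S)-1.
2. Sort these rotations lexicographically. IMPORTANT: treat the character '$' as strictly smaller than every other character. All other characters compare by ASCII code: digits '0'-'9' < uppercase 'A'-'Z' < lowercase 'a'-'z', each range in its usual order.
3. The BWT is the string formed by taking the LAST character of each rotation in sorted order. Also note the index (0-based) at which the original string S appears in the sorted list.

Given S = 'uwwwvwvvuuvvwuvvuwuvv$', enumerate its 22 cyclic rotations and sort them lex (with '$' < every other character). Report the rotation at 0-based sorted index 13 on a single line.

All 22 rotations (rotation i = S[i:]+S[:i]):
  rot[0] = uwwwvwvvuuvvwuvvuwuvv$
  rot[1] = wwwvwvvuuvvwuvvuwuvv$u
  rot[2] = wwvwvvuuvvwuvvuwuvv$uw
  rot[3] = wvwvvuuvvwuvvuwuvv$uww
  rot[4] = vwvvuuvvwuvvuwuvv$uwww
  rot[5] = wvvuuvvwuvvuwuvv$uwwwv
  rot[6] = vvuuvvwuvvuwuvv$uwwwvw
  rot[7] = vuuvvwuvvuwuvv$uwwwvwv
  rot[8] = uuvvwuvvuwuvv$uwwwvwvv
  rot[9] = uvvwuvvuwuvv$uwwwvwvvu
  rot[10] = vvwuvvuwuvv$uwwwvwvvuu
  rot[11] = vwuvvuwuvv$uwwwvwvvuuv
  rot[12] = wuvvuwuvv$uwwwvwvvuuvv
  rot[13] = uvvuwuvv$uwwwvwvvuuvvw
  rot[14] = vvuwuvv$uwwwvwvvuuvvwu
  rot[15] = vuwuvv$uwwwvwvvuuvvwuv
  rot[16] = uwuvv$uwwwvwvvuuvvwuvv
  rot[17] = wuvv$uwwwvwvvuuvvwuvvu
  rot[18] = uvv$uwwwvwvvuuvvwuvvuw
  rot[19] = vv$uwwwvwvvuuvvwuvvuwu
  rot[20] = v$uwwwvwvvuuvvwuvvuwuv
  rot[21] = $uwwwvwvvuuvvwuvvuwuvv
Sorted (with $ < everything):
  sorted[0] = $uwwwvwvvuuvvwuvvuwuvv
  sorted[1] = uuvvwuvvuwuvv$uwwwvwvv
  sorted[2] = uvv$uwwwvwvvuuvvwuvvuw
  sorted[3] = uvvuwuvv$uwwwvwvvuuvvw
  sorted[4] = uvvwuvvuwuvv$uwwwvwvvu
  sorted[5] = uwuvv$uwwwvwvvuuvvwuvv
  sorted[6] = uwwwvwvvuuvvwuvvuwuvv$
  sorted[7] = v$uwwwvwvvuuvvwuvvuwuv
  sorted[8] = vuuvvwuvvuwuvv$uwwwvwv
  sorted[9] = vuwuvv$uwwwvwvvuuvvwuv
  sorted[10] = vv$uwwwvwvvuuvvwuvvuwu
  sorted[11] = vvuuvvwuvvuwuvv$uwwwvw
  sorted[12] = vvuwuvv$uwwwvwvvuuvvwu
  sorted[13] = vvwuvvuwuvv$uwwwvwvvuu
  sorted[14] = vwuvvuwuvv$uwwwvwvvuuv
  sorted[15] = vwvvuuvvwuvvuwuvv$uwww
  sorted[16] = wuvv$uwwwvwvvuuvvwuvvu
  sorted[17] = wuvvuwuvv$uwwwvwvvuuvv
  sorted[18] = wvvuuvvwuvvuwuvv$uwwwv
  sorted[19] = wvwvvuuvvwuvvuwuvv$uww
  sorted[20] = wwvwvvuuvvwuvvuwuvv$uw
  sorted[21] = wwwvwvvuuvvwuvvuwuvv$u
sorted[13] = vvwuvvuwuvv$uwwwvwvvuu

Answer: vvwuvvuwuvv$uwwwvwvvuu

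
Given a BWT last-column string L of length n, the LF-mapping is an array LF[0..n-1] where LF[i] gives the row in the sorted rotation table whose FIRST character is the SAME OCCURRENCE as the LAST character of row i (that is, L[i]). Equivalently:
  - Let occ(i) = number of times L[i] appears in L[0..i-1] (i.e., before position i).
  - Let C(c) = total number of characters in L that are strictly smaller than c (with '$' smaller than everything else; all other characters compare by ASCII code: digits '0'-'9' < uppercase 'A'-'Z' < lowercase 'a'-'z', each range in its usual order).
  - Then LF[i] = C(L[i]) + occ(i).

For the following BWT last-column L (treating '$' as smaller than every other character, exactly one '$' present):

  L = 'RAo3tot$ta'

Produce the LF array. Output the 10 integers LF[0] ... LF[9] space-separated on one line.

Answer: 3 2 5 1 7 6 8 0 9 4

Derivation:
Char counts: '$':1, '3':1, 'A':1, 'R':1, 'a':1, 'o':2, 't':3
C (first-col start): C('$')=0, C('3')=1, C('A')=2, C('R')=3, C('a')=4, C('o')=5, C('t')=7
L[0]='R': occ=0, LF[0]=C('R')+0=3+0=3
L[1]='A': occ=0, LF[1]=C('A')+0=2+0=2
L[2]='o': occ=0, LF[2]=C('o')+0=5+0=5
L[3]='3': occ=0, LF[3]=C('3')+0=1+0=1
L[4]='t': occ=0, LF[4]=C('t')+0=7+0=7
L[5]='o': occ=1, LF[5]=C('o')+1=5+1=6
L[6]='t': occ=1, LF[6]=C('t')+1=7+1=8
L[7]='$': occ=0, LF[7]=C('$')+0=0+0=0
L[8]='t': occ=2, LF[8]=C('t')+2=7+2=9
L[9]='a': occ=0, LF[9]=C('a')+0=4+0=4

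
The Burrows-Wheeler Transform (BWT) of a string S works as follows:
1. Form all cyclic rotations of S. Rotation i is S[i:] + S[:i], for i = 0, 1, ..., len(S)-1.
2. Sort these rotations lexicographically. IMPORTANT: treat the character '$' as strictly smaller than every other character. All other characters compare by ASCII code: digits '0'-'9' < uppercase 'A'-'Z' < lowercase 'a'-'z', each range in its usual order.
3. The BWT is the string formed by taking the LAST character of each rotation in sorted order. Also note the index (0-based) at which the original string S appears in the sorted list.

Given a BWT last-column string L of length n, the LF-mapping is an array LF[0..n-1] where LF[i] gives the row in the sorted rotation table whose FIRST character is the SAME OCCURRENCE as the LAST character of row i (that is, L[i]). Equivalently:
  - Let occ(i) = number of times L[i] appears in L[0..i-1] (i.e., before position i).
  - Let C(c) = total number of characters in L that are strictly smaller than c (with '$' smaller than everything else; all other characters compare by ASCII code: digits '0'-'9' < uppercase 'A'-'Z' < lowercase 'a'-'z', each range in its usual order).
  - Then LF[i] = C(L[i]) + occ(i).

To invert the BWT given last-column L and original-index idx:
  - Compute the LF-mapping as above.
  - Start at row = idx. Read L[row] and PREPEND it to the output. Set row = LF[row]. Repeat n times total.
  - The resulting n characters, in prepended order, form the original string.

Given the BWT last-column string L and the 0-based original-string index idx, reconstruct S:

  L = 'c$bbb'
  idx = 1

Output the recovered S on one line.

LF mapping: 4 0 1 2 3
Walk LF starting at row 1, prepending L[row]:
  step 1: row=1, L[1]='$', prepend. Next row=LF[1]=0
  step 2: row=0, L[0]='c', prepend. Next row=LF[0]=4
  step 3: row=4, L[4]='b', prepend. Next row=LF[4]=3
  step 4: row=3, L[3]='b', prepend. Next row=LF[3]=2
  step 5: row=2, L[2]='b', prepend. Next row=LF[2]=1
Reversed output: bbbc$

Answer: bbbc$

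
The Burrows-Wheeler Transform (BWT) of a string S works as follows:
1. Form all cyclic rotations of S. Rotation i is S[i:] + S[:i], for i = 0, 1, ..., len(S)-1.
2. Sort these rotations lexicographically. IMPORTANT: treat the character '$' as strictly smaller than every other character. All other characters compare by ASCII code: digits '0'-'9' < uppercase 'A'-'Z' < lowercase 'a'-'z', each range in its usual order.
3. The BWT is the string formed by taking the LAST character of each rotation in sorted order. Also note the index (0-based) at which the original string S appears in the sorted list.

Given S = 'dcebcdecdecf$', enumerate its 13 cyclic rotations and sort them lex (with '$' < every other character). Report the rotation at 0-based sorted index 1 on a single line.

Answer: bcdecdecf$dce

Derivation:
All 13 rotations (rotation i = S[i:]+S[:i]):
  rot[0] = dcebcdecdecf$
  rot[1] = cebcdecdecf$d
  rot[2] = ebcdecdecf$dc
  rot[3] = bcdecdecf$dce
  rot[4] = cdecdecf$dceb
  rot[5] = decdecf$dcebc
  rot[6] = ecdecf$dcebcd
  rot[7] = cdecf$dcebcde
  rot[8] = decf$dcebcdec
  rot[9] = ecf$dcebcdecd
  rot[10] = cf$dcebcdecde
  rot[11] = f$dcebcdecdec
  rot[12] = $dcebcdecdecf
Sorted (with $ < everything):
  sorted[0] = $dcebcdecdecf
  sorted[1] = bcdecdecf$dce
  sorted[2] = cdecdecf$dceb
  sorted[3] = cdecf$dcebcde
  sorted[4] = cebcdecdecf$d
  sorted[5] = cf$dcebcdecde
  sorted[6] = dcebcdecdecf$
  sorted[7] = decdecf$dcebc
  sorted[8] = decf$dcebcdec
  sorted[9] = ebcdecdecf$dc
  sorted[10] = ecdecf$dcebcd
  sorted[11] = ecf$dcebcdecd
  sorted[12] = f$dcebcdecdec
sorted[1] = bcdecdecf$dce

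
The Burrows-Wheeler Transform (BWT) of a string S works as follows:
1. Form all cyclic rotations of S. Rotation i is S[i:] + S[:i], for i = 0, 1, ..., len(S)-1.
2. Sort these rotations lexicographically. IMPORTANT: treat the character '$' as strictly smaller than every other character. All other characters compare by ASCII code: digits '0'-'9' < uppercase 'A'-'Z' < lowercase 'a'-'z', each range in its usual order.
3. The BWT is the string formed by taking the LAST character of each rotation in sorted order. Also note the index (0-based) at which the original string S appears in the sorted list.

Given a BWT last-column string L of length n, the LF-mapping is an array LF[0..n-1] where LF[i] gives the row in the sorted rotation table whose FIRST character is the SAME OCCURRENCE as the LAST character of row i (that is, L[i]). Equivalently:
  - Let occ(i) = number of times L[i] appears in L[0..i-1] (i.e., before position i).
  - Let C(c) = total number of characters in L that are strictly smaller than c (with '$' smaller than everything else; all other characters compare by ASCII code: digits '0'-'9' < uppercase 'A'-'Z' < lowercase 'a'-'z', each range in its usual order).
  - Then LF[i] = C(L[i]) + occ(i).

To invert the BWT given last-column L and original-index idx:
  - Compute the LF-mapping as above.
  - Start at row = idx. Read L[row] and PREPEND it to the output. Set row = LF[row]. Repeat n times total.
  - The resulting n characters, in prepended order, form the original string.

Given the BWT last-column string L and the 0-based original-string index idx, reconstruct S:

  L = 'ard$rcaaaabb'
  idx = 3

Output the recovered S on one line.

LF mapping: 1 10 9 0 11 8 2 3 4 5 6 7
Walk LF starting at row 3, prepending L[row]:
  step 1: row=3, L[3]='$', prepend. Next row=LF[3]=0
  step 2: row=0, L[0]='a', prepend. Next row=LF[0]=1
  step 3: row=1, L[1]='r', prepend. Next row=LF[1]=10
  step 4: row=10, L[10]='b', prepend. Next row=LF[10]=6
  step 5: row=6, L[6]='a', prepend. Next row=LF[6]=2
  step 6: row=2, L[2]='d', prepend. Next row=LF[2]=9
  step 7: row=9, L[9]='a', prepend. Next row=LF[9]=5
  step 8: row=5, L[5]='c', prepend. Next row=LF[5]=8
  step 9: row=8, L[8]='a', prepend. Next row=LF[8]=4
  step 10: row=4, L[4]='r', prepend. Next row=LF[4]=11
  step 11: row=11, L[11]='b', prepend. Next row=LF[11]=7
  step 12: row=7, L[7]='a', prepend. Next row=LF[7]=3
Reversed output: abracadabra$

Answer: abracadabra$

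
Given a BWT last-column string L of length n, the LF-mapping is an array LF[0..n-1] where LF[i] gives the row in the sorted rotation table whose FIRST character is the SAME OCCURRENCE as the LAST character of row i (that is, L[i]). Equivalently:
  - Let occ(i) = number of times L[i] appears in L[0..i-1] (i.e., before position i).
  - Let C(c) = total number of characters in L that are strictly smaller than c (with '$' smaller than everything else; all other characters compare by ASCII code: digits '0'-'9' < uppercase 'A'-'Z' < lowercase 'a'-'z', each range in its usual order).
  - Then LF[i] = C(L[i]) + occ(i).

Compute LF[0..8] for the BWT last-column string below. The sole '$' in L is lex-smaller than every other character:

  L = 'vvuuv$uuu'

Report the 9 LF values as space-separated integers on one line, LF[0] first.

Answer: 6 7 1 2 8 0 3 4 5

Derivation:
Char counts: '$':1, 'u':5, 'v':3
C (first-col start): C('$')=0, C('u')=1, C('v')=6
L[0]='v': occ=0, LF[0]=C('v')+0=6+0=6
L[1]='v': occ=1, LF[1]=C('v')+1=6+1=7
L[2]='u': occ=0, LF[2]=C('u')+0=1+0=1
L[3]='u': occ=1, LF[3]=C('u')+1=1+1=2
L[4]='v': occ=2, LF[4]=C('v')+2=6+2=8
L[5]='$': occ=0, LF[5]=C('$')+0=0+0=0
L[6]='u': occ=2, LF[6]=C('u')+2=1+2=3
L[7]='u': occ=3, LF[7]=C('u')+3=1+3=4
L[8]='u': occ=4, LF[8]=C('u')+4=1+4=5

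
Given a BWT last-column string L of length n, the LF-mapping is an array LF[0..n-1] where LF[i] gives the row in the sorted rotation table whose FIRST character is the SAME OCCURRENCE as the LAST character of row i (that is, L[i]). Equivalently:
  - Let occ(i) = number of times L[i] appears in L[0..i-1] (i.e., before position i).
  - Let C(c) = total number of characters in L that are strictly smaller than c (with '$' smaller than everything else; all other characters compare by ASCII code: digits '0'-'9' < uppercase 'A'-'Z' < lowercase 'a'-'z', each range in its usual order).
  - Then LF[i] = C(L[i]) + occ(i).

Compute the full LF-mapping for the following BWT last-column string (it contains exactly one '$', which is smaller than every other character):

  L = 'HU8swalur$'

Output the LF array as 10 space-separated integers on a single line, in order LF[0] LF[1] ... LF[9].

Answer: 2 3 1 7 9 4 5 8 6 0

Derivation:
Char counts: '$':1, '8':1, 'H':1, 'U':1, 'a':1, 'l':1, 'r':1, 's':1, 'u':1, 'w':1
C (first-col start): C('$')=0, C('8')=1, C('H')=2, C('U')=3, C('a')=4, C('l')=5, C('r')=6, C('s')=7, C('u')=8, C('w')=9
L[0]='H': occ=0, LF[0]=C('H')+0=2+0=2
L[1]='U': occ=0, LF[1]=C('U')+0=3+0=3
L[2]='8': occ=0, LF[2]=C('8')+0=1+0=1
L[3]='s': occ=0, LF[3]=C('s')+0=7+0=7
L[4]='w': occ=0, LF[4]=C('w')+0=9+0=9
L[5]='a': occ=0, LF[5]=C('a')+0=4+0=4
L[6]='l': occ=0, LF[6]=C('l')+0=5+0=5
L[7]='u': occ=0, LF[7]=C('u')+0=8+0=8
L[8]='r': occ=0, LF[8]=C('r')+0=6+0=6
L[9]='$': occ=0, LF[9]=C('$')+0=0+0=0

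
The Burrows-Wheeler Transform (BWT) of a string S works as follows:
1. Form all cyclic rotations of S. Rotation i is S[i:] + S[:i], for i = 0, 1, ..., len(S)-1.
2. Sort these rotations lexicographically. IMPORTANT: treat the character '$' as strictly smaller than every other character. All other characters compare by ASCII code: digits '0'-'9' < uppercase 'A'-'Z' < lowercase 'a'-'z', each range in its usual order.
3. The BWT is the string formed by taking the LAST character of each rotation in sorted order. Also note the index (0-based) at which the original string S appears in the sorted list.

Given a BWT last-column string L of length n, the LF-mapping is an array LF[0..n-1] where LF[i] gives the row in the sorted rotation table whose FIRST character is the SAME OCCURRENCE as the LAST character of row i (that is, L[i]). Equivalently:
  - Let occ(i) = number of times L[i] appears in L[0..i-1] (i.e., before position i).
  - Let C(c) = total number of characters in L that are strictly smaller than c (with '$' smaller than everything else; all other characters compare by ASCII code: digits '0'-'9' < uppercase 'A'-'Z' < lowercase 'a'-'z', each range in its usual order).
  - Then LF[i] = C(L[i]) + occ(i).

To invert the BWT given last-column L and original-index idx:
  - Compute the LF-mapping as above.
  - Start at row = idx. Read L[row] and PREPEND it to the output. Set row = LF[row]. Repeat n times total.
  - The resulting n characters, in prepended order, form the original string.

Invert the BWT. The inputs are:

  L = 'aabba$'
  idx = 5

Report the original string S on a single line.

LF mapping: 1 2 4 5 3 0
Walk LF starting at row 5, prepending L[row]:
  step 1: row=5, L[5]='$', prepend. Next row=LF[5]=0
  step 2: row=0, L[0]='a', prepend. Next row=LF[0]=1
  step 3: row=1, L[1]='a', prepend. Next row=LF[1]=2
  step 4: row=2, L[2]='b', prepend. Next row=LF[2]=4
  step 5: row=4, L[4]='a', prepend. Next row=LF[4]=3
  step 6: row=3, L[3]='b', prepend. Next row=LF[3]=5
Reversed output: babaa$

Answer: babaa$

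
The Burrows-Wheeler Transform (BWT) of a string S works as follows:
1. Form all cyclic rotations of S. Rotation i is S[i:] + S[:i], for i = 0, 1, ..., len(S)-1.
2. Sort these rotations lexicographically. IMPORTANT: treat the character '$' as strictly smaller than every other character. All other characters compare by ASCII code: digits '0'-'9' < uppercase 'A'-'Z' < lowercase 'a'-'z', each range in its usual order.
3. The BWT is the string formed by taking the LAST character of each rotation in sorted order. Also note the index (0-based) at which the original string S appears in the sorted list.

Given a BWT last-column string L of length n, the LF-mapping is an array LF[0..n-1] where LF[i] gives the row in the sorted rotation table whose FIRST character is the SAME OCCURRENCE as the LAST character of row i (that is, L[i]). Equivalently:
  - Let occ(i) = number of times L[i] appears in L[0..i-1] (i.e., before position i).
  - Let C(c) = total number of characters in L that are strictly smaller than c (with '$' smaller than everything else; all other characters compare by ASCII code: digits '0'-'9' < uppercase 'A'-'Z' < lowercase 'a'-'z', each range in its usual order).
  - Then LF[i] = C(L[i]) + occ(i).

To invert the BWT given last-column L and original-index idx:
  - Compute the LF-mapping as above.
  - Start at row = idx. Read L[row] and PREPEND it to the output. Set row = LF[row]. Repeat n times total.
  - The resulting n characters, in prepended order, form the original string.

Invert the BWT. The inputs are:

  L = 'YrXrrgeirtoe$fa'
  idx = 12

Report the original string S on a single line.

LF mapping: 2 10 1 11 12 7 4 8 13 14 9 5 0 6 3
Walk LF starting at row 12, prepending L[row]:
  step 1: row=12, L[12]='$', prepend. Next row=LF[12]=0
  step 2: row=0, L[0]='Y', prepend. Next row=LF[0]=2
  step 3: row=2, L[2]='X', prepend. Next row=LF[2]=1
  step 4: row=1, L[1]='r', prepend. Next row=LF[1]=10
  step 5: row=10, L[10]='o', prepend. Next row=LF[10]=9
  step 6: row=9, L[9]='t', prepend. Next row=LF[9]=14
  step 7: row=14, L[14]='a', prepend. Next row=LF[14]=3
  step 8: row=3, L[3]='r', prepend. Next row=LF[3]=11
  step 9: row=11, L[11]='e', prepend. Next row=LF[11]=5
  step 10: row=5, L[5]='g', prepend. Next row=LF[5]=7
  step 11: row=7, L[7]='i', prepend. Next row=LF[7]=8
  step 12: row=8, L[8]='r', prepend. Next row=LF[8]=13
  step 13: row=13, L[13]='f', prepend. Next row=LF[13]=6
  step 14: row=6, L[6]='e', prepend. Next row=LF[6]=4
  step 15: row=4, L[4]='r', prepend. Next row=LF[4]=12
Reversed output: refrigeratorXY$

Answer: refrigeratorXY$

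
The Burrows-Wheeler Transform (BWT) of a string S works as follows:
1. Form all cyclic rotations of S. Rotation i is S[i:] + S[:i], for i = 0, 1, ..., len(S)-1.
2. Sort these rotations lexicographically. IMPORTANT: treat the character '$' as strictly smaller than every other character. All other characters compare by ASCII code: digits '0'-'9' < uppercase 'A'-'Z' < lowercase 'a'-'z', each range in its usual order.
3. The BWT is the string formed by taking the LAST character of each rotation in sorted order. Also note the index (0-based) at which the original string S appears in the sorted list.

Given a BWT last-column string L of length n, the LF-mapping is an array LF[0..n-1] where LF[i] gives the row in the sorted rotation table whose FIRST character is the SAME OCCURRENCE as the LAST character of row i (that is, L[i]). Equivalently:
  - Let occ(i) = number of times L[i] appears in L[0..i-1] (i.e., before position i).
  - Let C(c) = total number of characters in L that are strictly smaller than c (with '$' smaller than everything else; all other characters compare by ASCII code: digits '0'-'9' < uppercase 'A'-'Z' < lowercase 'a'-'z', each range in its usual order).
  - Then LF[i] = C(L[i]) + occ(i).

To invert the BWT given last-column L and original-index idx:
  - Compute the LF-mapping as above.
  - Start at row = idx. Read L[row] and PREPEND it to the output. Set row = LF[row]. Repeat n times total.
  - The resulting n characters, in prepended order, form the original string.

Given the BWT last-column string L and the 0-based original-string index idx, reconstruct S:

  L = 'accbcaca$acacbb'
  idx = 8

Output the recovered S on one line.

LF mapping: 1 9 10 6 11 2 12 3 0 4 13 5 14 7 8
Walk LF starting at row 8, prepending L[row]:
  step 1: row=8, L[8]='$', prepend. Next row=LF[8]=0
  step 2: row=0, L[0]='a', prepend. Next row=LF[0]=1
  step 3: row=1, L[1]='c', prepend. Next row=LF[1]=9
  step 4: row=9, L[9]='a', prepend. Next row=LF[9]=4
  step 5: row=4, L[4]='c', prepend. Next row=LF[4]=11
  step 6: row=11, L[11]='a', prepend. Next row=LF[11]=5
  step 7: row=5, L[5]='a', prepend. Next row=LF[5]=2
  step 8: row=2, L[2]='c', prepend. Next row=LF[2]=10
  step 9: row=10, L[10]='c', prepend. Next row=LF[10]=13
  step 10: row=13, L[13]='b', prepend. Next row=LF[13]=7
  step 11: row=7, L[7]='a', prepend. Next row=LF[7]=3
  step 12: row=3, L[3]='b', prepend. Next row=LF[3]=6
  step 13: row=6, L[6]='c', prepend. Next row=LF[6]=12
  step 14: row=12, L[12]='c', prepend. Next row=LF[12]=14
  step 15: row=14, L[14]='b', prepend. Next row=LF[14]=8
Reversed output: bccbabccaacaca$

Answer: bccbabccaacaca$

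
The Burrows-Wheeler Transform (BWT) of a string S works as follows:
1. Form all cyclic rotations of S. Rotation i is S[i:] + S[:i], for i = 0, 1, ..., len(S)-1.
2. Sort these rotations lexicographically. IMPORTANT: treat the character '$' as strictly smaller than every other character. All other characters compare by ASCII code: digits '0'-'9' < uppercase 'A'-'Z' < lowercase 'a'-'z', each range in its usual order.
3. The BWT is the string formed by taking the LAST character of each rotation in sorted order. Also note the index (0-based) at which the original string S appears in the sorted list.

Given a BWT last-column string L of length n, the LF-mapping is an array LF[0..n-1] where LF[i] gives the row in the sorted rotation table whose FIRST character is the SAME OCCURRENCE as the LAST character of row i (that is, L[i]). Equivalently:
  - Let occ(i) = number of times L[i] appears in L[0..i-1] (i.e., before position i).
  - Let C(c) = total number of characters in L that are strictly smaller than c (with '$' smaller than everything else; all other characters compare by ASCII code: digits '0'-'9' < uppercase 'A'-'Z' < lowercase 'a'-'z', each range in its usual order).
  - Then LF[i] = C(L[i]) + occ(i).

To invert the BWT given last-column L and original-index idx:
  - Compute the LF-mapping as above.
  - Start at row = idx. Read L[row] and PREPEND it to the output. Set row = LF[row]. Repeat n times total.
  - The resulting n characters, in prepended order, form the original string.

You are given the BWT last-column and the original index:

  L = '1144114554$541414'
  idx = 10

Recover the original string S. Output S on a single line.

Answer: 4415411145445411$

Derivation:
LF mapping: 1 2 7 8 3 4 9 14 15 10 0 16 11 5 12 6 13
Walk LF starting at row 10, prepending L[row]:
  step 1: row=10, L[10]='$', prepend. Next row=LF[10]=0
  step 2: row=0, L[0]='1', prepend. Next row=LF[0]=1
  step 3: row=1, L[1]='1', prepend. Next row=LF[1]=2
  step 4: row=2, L[2]='4', prepend. Next row=LF[2]=7
  step 5: row=7, L[7]='5', prepend. Next row=LF[7]=14
  step 6: row=14, L[14]='4', prepend. Next row=LF[14]=12
  step 7: row=12, L[12]='4', prepend. Next row=LF[12]=11
  step 8: row=11, L[11]='5', prepend. Next row=LF[11]=16
  step 9: row=16, L[16]='4', prepend. Next row=LF[16]=13
  step 10: row=13, L[13]='1', prepend. Next row=LF[13]=5
  step 11: row=5, L[5]='1', prepend. Next row=LF[5]=4
  step 12: row=4, L[4]='1', prepend. Next row=LF[4]=3
  step 13: row=3, L[3]='4', prepend. Next row=LF[3]=8
  step 14: row=8, L[8]='5', prepend. Next row=LF[8]=15
  step 15: row=15, L[15]='1', prepend. Next row=LF[15]=6
  step 16: row=6, L[6]='4', prepend. Next row=LF[6]=9
  step 17: row=9, L[9]='4', prepend. Next row=LF[9]=10
Reversed output: 4415411145445411$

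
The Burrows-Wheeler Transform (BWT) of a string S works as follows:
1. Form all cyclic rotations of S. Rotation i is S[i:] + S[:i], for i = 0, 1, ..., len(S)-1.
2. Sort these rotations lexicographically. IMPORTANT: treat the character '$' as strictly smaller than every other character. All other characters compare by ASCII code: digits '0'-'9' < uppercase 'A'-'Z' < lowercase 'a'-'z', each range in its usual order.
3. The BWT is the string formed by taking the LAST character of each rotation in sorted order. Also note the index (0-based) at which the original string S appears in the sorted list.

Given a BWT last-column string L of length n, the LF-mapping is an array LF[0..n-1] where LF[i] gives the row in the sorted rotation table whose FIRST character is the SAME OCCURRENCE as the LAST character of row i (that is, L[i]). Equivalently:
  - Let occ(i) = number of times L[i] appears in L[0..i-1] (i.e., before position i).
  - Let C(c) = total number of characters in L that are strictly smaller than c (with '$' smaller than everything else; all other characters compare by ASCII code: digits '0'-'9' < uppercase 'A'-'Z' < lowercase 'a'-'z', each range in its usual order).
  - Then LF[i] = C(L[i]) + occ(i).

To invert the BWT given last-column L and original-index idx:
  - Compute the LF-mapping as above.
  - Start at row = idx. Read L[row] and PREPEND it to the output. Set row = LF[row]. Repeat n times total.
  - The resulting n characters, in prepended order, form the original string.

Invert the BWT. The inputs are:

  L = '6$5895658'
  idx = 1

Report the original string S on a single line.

Answer: 55685896$

Derivation:
LF mapping: 4 0 1 6 8 2 5 3 7
Walk LF starting at row 1, prepending L[row]:
  step 1: row=1, L[1]='$', prepend. Next row=LF[1]=0
  step 2: row=0, L[0]='6', prepend. Next row=LF[0]=4
  step 3: row=4, L[4]='9', prepend. Next row=LF[4]=8
  step 4: row=8, L[8]='8', prepend. Next row=LF[8]=7
  step 5: row=7, L[7]='5', prepend. Next row=LF[7]=3
  step 6: row=3, L[3]='8', prepend. Next row=LF[3]=6
  step 7: row=6, L[6]='6', prepend. Next row=LF[6]=5
  step 8: row=5, L[5]='5', prepend. Next row=LF[5]=2
  step 9: row=2, L[2]='5', prepend. Next row=LF[2]=1
Reversed output: 55685896$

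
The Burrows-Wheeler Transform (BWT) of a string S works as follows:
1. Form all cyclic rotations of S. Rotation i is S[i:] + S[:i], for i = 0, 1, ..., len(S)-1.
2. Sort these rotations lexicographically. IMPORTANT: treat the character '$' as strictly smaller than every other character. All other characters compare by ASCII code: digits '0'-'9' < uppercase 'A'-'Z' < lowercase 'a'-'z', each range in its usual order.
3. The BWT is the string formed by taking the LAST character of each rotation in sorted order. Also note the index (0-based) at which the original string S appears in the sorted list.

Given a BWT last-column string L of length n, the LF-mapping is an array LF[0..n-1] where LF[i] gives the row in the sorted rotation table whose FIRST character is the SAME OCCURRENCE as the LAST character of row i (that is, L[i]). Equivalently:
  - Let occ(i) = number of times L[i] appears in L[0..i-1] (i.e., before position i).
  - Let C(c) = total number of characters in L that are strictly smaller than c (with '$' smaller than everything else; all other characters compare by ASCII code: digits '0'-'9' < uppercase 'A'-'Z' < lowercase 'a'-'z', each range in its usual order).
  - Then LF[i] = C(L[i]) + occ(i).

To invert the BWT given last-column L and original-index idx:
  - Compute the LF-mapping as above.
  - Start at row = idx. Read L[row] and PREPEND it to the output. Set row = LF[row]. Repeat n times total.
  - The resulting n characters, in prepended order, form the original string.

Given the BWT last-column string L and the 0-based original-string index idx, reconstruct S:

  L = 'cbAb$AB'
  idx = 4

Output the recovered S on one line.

LF mapping: 6 4 1 5 0 2 3
Walk LF starting at row 4, prepending L[row]:
  step 1: row=4, L[4]='$', prepend. Next row=LF[4]=0
  step 2: row=0, L[0]='c', prepend. Next row=LF[0]=6
  step 3: row=6, L[6]='B', prepend. Next row=LF[6]=3
  step 4: row=3, L[3]='b', prepend. Next row=LF[3]=5
  step 5: row=5, L[5]='A', prepend. Next row=LF[5]=2
  step 6: row=2, L[2]='A', prepend. Next row=LF[2]=1
  step 7: row=1, L[1]='b', prepend. Next row=LF[1]=4
Reversed output: bAAbBc$

Answer: bAAbBc$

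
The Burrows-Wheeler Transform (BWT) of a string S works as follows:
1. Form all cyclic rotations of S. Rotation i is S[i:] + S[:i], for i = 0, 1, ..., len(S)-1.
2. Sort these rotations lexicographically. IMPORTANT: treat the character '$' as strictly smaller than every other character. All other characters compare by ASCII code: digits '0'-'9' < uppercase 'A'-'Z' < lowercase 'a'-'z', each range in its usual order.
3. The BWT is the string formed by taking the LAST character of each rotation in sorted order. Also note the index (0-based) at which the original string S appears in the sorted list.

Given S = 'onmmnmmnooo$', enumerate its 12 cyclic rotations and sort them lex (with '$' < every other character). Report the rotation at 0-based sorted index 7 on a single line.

Answer: nooo$onmmnmm

Derivation:
All 12 rotations (rotation i = S[i:]+S[:i]):
  rot[0] = onmmnmmnooo$
  rot[1] = nmmnmmnooo$o
  rot[2] = mmnmmnooo$on
  rot[3] = mnmmnooo$onm
  rot[4] = nmmnooo$onmm
  rot[5] = mmnooo$onmmn
  rot[6] = mnooo$onmmnm
  rot[7] = nooo$onmmnmm
  rot[8] = ooo$onmmnmmn
  rot[9] = oo$onmmnmmno
  rot[10] = o$onmmnmmnoo
  rot[11] = $onmmnmmnooo
Sorted (with $ < everything):
  sorted[0] = $onmmnmmnooo
  sorted[1] = mmnmmnooo$on
  sorted[2] = mmnooo$onmmn
  sorted[3] = mnmmnooo$onm
  sorted[4] = mnooo$onmmnm
  sorted[5] = nmmnmmnooo$o
  sorted[6] = nmmnooo$onmm
  sorted[7] = nooo$onmmnmm
  sorted[8] = o$onmmnmmnoo
  sorted[9] = onmmnmmnooo$
  sorted[10] = oo$onmmnmmno
  sorted[11] = ooo$onmmnmmn
sorted[7] = nooo$onmmnmm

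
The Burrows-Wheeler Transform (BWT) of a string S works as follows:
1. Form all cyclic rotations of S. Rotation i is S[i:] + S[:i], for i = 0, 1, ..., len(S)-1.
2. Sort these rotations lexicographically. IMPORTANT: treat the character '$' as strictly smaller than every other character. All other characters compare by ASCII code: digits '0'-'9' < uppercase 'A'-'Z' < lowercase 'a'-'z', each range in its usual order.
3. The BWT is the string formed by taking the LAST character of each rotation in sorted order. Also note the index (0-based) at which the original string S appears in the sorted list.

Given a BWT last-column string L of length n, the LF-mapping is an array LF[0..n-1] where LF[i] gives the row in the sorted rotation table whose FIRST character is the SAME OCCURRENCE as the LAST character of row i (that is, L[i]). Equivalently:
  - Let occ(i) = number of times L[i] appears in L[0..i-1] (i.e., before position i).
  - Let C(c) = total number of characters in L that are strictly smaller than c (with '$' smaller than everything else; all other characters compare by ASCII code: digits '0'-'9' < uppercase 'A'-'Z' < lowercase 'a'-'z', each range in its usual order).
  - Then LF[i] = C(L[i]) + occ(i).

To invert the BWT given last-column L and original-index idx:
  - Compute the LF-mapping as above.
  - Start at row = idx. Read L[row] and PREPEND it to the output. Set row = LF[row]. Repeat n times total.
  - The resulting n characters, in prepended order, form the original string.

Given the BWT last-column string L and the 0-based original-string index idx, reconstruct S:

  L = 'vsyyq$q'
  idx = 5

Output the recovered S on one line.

Answer: yqysqv$

Derivation:
LF mapping: 4 3 5 6 1 0 2
Walk LF starting at row 5, prepending L[row]:
  step 1: row=5, L[5]='$', prepend. Next row=LF[5]=0
  step 2: row=0, L[0]='v', prepend. Next row=LF[0]=4
  step 3: row=4, L[4]='q', prepend. Next row=LF[4]=1
  step 4: row=1, L[1]='s', prepend. Next row=LF[1]=3
  step 5: row=3, L[3]='y', prepend. Next row=LF[3]=6
  step 6: row=6, L[6]='q', prepend. Next row=LF[6]=2
  step 7: row=2, L[2]='y', prepend. Next row=LF[2]=5
Reversed output: yqysqv$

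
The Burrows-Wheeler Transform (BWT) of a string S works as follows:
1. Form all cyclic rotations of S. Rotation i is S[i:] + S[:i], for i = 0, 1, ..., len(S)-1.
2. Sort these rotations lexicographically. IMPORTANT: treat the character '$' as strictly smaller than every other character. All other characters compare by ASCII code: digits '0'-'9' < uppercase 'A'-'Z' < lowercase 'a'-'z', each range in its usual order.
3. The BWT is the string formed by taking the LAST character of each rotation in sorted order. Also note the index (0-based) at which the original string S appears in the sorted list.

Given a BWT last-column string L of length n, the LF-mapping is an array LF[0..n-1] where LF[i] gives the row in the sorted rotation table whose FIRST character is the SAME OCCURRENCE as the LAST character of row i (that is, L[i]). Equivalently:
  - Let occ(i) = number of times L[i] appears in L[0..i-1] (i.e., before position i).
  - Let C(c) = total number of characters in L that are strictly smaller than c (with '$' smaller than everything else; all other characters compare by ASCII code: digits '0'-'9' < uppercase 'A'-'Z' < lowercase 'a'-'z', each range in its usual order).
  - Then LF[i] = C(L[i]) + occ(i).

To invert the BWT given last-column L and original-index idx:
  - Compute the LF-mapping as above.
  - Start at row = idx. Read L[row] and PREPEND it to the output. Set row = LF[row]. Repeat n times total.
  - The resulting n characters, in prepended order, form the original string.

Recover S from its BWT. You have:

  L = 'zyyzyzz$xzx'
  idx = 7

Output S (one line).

Answer: zyxzyyxzzz$

Derivation:
LF mapping: 6 3 4 7 5 8 9 0 1 10 2
Walk LF starting at row 7, prepending L[row]:
  step 1: row=7, L[7]='$', prepend. Next row=LF[7]=0
  step 2: row=0, L[0]='z', prepend. Next row=LF[0]=6
  step 3: row=6, L[6]='z', prepend. Next row=LF[6]=9
  step 4: row=9, L[9]='z', prepend. Next row=LF[9]=10
  step 5: row=10, L[10]='x', prepend. Next row=LF[10]=2
  step 6: row=2, L[2]='y', prepend. Next row=LF[2]=4
  step 7: row=4, L[4]='y', prepend. Next row=LF[4]=5
  step 8: row=5, L[5]='z', prepend. Next row=LF[5]=8
  step 9: row=8, L[8]='x', prepend. Next row=LF[8]=1
  step 10: row=1, L[1]='y', prepend. Next row=LF[1]=3
  step 11: row=3, L[3]='z', prepend. Next row=LF[3]=7
Reversed output: zyxzyyxzzz$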